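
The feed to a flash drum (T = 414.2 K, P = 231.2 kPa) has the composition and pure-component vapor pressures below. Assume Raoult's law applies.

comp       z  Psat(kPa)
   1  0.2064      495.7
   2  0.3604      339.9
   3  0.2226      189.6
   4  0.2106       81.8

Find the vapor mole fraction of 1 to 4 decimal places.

Raoult's law: Kᵢ = Pᵢˢᵃᵗ/P = Pᵢˢᵃᵗ/231.2.
  K_1 = 495.7/231.2 = 2.144031, K_2 = 339.9/231.2 = 1.470156, K_3 = 189.6/231.2 = 0.820069, K_4 = 81.8/231.2 = 0.353806
Let β = V/F and solve Σ zᵢ(Kᵢ−1)/(1+β(Kᵢ−1)) = 0.
Feasibility: ΣzᵢKᵢ = 1.2294, Σzᵢ/Kᵢ = 1.2081 — both > 1, two phases present.
Newton iteration, β⁰ = 0.5:
  β = 0.5000: g = 0.04234, g' = -0.3622 → β = 0.6169
  β = 0.6169: g = -0.00158, g' = -0.3930 → β = 0.6129
Converged at β = 0.6129.
Compositions from xᵢ = zᵢ/(1+β(Kᵢ−1)), yᵢ = Kᵢxᵢ:
  1: x = 0.1213, y = 0.2601
  2: x = 0.2798, y = 0.4113
  3: x = 0.2502, y = 0.2052
  4: x = 0.3487, y = 0.1234

y_1 = 0.2601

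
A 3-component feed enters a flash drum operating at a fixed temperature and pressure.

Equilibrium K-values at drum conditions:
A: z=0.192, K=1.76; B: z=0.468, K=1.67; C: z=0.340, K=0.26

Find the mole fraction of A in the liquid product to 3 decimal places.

x_A = 0.147

Rachford–Rice: g(ψ) = Σ zᵢ(Kᵢ−1)/(1+ψ(Kᵢ−1)) = 0.
Check two-phase: ΣzᵢKᵢ = 1.208 > 1 and Σzᵢ/Kᵢ = 1.697 > 1, so g(0) = 0.208 > 0 and g(1) = -0.697 < 0.
Newton–Raphson from ψ = 0.38:
  ψ = 0.380: g = 0.0131, g' = -0.561 → ψ = 0.403
Converged at ψ = 0.403.
Compositions from xᵢ = zᵢ/(1+ψ(Kᵢ−1)), yᵢ = Kᵢxᵢ:
  A: x = 0.147, y = 0.259
  B: x = 0.368, y = 0.615
  C: x = 0.485, y = 0.126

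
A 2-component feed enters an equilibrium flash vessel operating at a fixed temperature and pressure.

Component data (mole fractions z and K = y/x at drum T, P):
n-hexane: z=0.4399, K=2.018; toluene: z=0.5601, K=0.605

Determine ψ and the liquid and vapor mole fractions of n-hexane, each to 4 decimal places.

Rachford–Rice: g(ψ) = Σ zᵢ(Kᵢ−1)/(1+ψ(Kᵢ−1)) = 0.
Check two-phase: ΣzᵢKᵢ = 1.2266 > 1 and Σzᵢ/Kᵢ = 1.1438 > 1, so g(0) = 0.2266 > 0 and g(1) = -0.1438 < 0.
Binary case is linear: z₁(K₁−1)(1+ψ(K₂−1)) + z₂(K₂−1)(1+ψ(K₁−1)) = 0
⇒ ψ = [z₁(K₁−1)+z₂(K₂−1)] / [−(K₁−1)(K₂−1)] = 0.22658/0.40211 = 0.5635
Compositions from xᵢ = zᵢ/(1+ψ(Kᵢ−1)), yᵢ = Kᵢxᵢ:
  n-hexane: x = 0.2795, y = 0.5641
  toluene: x = 0.7205, y = 0.4359

ψ = 0.5635, x_n-hexane = 0.2795, y_n-hexane = 0.5641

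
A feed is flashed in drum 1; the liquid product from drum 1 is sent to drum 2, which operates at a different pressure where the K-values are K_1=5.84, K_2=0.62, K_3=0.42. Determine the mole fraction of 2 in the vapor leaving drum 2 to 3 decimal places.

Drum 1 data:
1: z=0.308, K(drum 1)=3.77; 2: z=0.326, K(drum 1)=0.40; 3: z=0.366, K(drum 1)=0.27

y_2 (drum 2) = 0.254

Drum 1:
Material balance + equilibrium reduce to Σ zᵢ(Kᵢ−1)/(1+ψ₁(Kᵢ−1)) = 0.
g(0) = ΣzᵢKᵢ − 1 = 0.390 and g(1) = 1 − Σzᵢ/Kᵢ = -1.252, so a root lies in (0, 1).
Newton iteration, ψ₁⁰ = 0.5:
  ψ₁ = 0.500: g = -0.3425, g' = -1.139 → ψ₁ = 0.199
  ψ₁ = 0.199: g = 0.0149, g' = -1.400 → ψ₁ = 0.210
Converged at ψ₁ = 0.210.
Drum-1 compositions:
  1: x = 0.195, y = 0.734
  2: x = 0.373, y = 0.149
  3: x = 0.432, y = 0.117
Drum-2 feed = drum-1 liquid: z₂ = (0.1947, 0.3730, 0.4323).
Drum 2:
Material balance + equilibrium reduce to Σ zᵢ(Kᵢ−1)/(1+ψ₂(Kᵢ−1)) = 0.
g(0) = ΣzᵢKᵢ − 1 = 0.550 and g(1) = 1 − Σzᵢ/Kᵢ = -0.664, so a root lies in (0, 1).
Iterate (Newton) starting at ψ₂ = 0.6:
  ψ₂ = 0.600: g = -0.3267, g' = -0.732 → ψ₂ = 0.153
  ψ₂ = 0.153: g = 0.1150, g' = -1.738 → ψ₂ = 0.220
  ψ₂ = 0.220: g = 0.0148, g' = -1.327 → ψ₂ = 0.231
Converged at ψ₂ = 0.231.
  1: x = 0.092, y = 0.537
  2: x = 0.409, y = 0.254
  3: x = 0.499, y = 0.210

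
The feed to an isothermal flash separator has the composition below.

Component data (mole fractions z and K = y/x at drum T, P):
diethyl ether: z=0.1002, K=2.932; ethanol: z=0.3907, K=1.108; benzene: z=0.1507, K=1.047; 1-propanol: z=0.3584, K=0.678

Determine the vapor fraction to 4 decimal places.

ψ = 0.5524

Newton iteration, ψ⁰ = 0.61:
  ψ = 0.6100: g = -0.00828, g' = -0.1407 → ψ = 0.5512
  ψ = 0.5512: g = 0.00018, g' = -0.1470 → ψ = 0.5524
Converged at ψ = 0.5524.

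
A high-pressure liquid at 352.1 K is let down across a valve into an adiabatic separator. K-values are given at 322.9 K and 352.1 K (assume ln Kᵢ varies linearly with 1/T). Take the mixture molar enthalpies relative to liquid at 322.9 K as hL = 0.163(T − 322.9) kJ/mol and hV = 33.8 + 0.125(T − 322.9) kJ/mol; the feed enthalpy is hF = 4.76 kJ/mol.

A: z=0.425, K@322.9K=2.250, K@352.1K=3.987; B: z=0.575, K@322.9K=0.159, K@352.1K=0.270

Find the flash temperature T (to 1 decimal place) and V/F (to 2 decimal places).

Adiabatic flash: solve Rachford–Rice at each trial T, then check hF = ψ·hV(T) + (1−ψ)·hL(T).
  T = 322.9 K: K = (2.250, 0.159), RR gives ψ = 0.045, H_out = 1.533 kJ/mol
  T = 352.1 K: K = (3.987, 0.270), RR gives ψ = 0.390, H_out = 17.499 kJ/mol
  T = 337.5 K: K = (3.032, 0.210), RR gives ψ = 0.255, H_out = 10.850 kJ/mol
  T = 330.2 K: K = (2.621, 0.183), RR gives ψ = 0.165, H_out = 6.737 kJ/mol
  T = 326.5 K: K = (2.428, 0.171), RR gives ψ = 0.110, H_out = 4.280 kJ/mol
  T = 328.4 K: K = (2.526, 0.177), RR gives ψ = 0.139, H_out = 5.581 kJ/mol
Linear interpolation between T = 326.5 (H_out = 4.280) and T = 328.4 (H_out = 5.581) on hF = 4.76 gives T ≈ 327.2 K, at which ψ = 0.12.

T = 327.2 K, V/F = 0.12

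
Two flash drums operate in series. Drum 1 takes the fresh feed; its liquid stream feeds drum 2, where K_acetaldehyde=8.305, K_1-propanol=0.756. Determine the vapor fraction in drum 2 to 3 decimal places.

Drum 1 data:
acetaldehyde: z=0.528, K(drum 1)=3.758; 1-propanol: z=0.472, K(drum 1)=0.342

Drum 1:
Material balance + equilibrium reduce to Σ zᵢ(Kᵢ−1)/(1+ψ₁(Kᵢ−1)) = 0.
Feasibility: ΣzᵢKᵢ = 2.146, Σzᵢ/Kᵢ = 1.521 — both > 1, two phases present.
Iterate (Newton) starting at ψ₁ = 0.5:
  ψ₁ = 0.500: g = 0.1493, g' = -1.164 → ψ₁ = 0.628
  ψ₁ = 0.628: g = 0.0034, g' = -1.132 → ψ₁ = 0.631
Converged at ψ₁ = 0.631.
Drum-1 compositions:
  acetaldehyde: x = 0.193, y = 0.724
  1-propanol: x = 0.807, y = 0.276
Drum-2 feed = drum-1 liquid: z₂ = (0.1926, 0.8074).
Drum 2:
Material balance + equilibrium reduce to Σ zᵢ(Kᵢ−1)/(1+ψ₂(Kᵢ−1)) = 0.
Check two-phase: ΣzᵢKᵢ = 2.210 > 1 and Σzᵢ/Kᵢ = 1.091 > 1, so g(0) = 1.210 > 0 and g(1) = -0.091 < 0.
Iterate (Newton) starting at ψ₂ = 0.58:
  ψ₂ = 0.580: g = 0.0392, g' = -0.440 → ψ₂ = 0.669
  ψ₂ = 0.669: g = 0.0035, g' = -0.365 → ψ₂ = 0.679
Converged at ψ₂ = 0.679.
  acetaldehyde: x = 0.032, y = 0.268
  1-propanol: x = 0.968, y = 0.732

V/F (drum 2) = 0.679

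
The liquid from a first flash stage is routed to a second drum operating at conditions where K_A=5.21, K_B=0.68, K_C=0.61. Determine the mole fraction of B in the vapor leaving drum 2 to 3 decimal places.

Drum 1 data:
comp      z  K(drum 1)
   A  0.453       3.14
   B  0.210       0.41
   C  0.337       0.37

y_B (drum 2) = 0.231

Drum 1:
Newton iteration, ψ₁⁰ = 0.46:
  ψ₁ = 0.460: g = 0.0195, g' = -0.930 → ψ₁ = 0.481
Converged at ψ₁ = 0.481.
Drum-1 compositions:
  A: x = 0.223, y = 0.701
  B: x = 0.293, y = 0.120
  C: x = 0.484, y = 0.179
Drum-2 feed = drum-1 liquid: z₂ = (0.2232, 0.2932, 0.4836).
Drum 2:
Iterate (Newton) starting at ψ₂ = 0.5:
  ψ₂ = 0.500: g = -0.0433, g' = -0.566 → ψ₂ = 0.423
  ψ₂ = 0.423: g = 0.0032, g' = -0.657 → ψ₂ = 0.428
Converged at ψ₂ = 0.428.
  A: x = 0.080, y = 0.415
  B: x = 0.340, y = 0.231
  C: x = 0.581, y = 0.354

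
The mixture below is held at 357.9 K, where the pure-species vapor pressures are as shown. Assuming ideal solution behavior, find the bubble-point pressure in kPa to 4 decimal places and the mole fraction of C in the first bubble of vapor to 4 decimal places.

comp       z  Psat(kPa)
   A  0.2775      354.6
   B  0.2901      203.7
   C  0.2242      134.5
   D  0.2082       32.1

At the bubble point ψ → 0, so ΣzᵢKᵢ = 1 with Kᵢ = Pᵢˢᵃᵗ/P ⇒ P = ΣzᵢPᵢˢᵃᵗ.
P = 0.2775·354.6 + 0.2901·203.7 + 0.2242·134.5 + 0.2082·32.1 = 194.3330 kPa
yᵢ = zᵢPᵢˢᵃᵗ/P ⇒ y_C = 0.2242·134.5/194.3330 = 0.1552

Pbub = 194.3330 kPa, y_C = 0.1552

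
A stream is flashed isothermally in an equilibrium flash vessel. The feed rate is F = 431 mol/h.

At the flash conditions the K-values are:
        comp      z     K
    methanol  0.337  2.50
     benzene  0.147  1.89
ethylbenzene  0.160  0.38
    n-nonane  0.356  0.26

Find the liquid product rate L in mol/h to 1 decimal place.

L = 306.1 mol/h

Material balance + equilibrium reduce to Σ zᵢ(Kᵢ−1)/(1+ψ(Kᵢ−1)) = 0.
Feasibility: ΣzᵢKᵢ = 1.274, Σzᵢ/Kᵢ = 2.003 — both > 1, two phases present.
Newton iteration, ψ⁰ = 0.37:
  ψ = 0.370: g = -0.0680, g' = -0.853 → ψ = 0.290
Converged at ψ = 0.290.
Then V = ψ·F = 0.2899·431 = 124.9 mol/h and L = F − V = 306.1 mol/h.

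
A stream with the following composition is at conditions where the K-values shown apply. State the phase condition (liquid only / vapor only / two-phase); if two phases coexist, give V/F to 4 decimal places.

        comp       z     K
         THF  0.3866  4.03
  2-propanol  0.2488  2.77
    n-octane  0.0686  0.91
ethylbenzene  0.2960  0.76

ΣzᵢKᵢ = 2.5346; Σzᵢ/Kᵢ = 0.6506.
Since Σzᵢ/Kᵢ < 1 the mixture is above its dew point — single vapor phase.

vapor only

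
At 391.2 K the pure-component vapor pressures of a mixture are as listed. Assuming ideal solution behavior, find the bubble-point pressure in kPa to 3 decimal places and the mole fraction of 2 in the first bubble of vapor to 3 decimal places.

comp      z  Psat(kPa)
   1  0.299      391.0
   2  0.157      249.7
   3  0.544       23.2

At the bubble point ψ → 0, so ΣzᵢKᵢ = 1 with Kᵢ = Pᵢˢᵃᵗ/P ⇒ P = ΣzᵢPᵢˢᵃᵗ.
P = 0.299·391.0 + 0.157·249.7 + 0.544·23.2 = 168.733 kPa
yᵢ = zᵢPᵢˢᵃᵗ/P ⇒ y_2 = 0.157·249.7/168.733 = 0.232

Pbub = 168.733 kPa, y_2 = 0.232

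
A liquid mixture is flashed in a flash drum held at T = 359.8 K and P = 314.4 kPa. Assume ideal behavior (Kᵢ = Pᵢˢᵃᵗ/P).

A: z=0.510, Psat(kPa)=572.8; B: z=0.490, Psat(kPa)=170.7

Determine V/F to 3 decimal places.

V/F = 0.520

Raoult's law: Kᵢ = Pᵢˢᵃᵗ/P = Pᵢˢᵃᵗ/314.4.
  K_A = 572.8/314.4 = 1.82188, K_B = 170.7/314.4 = 0.54294
Material balance + equilibrium reduce to Σ zᵢ(Kᵢ−1)/(1+V/F(Kᵢ−1)) = 0.
Feasibility: ΣzᵢKᵢ = 1.195, Σzᵢ/Kᵢ = 1.182 — both > 1, two phases present.
Newton–Raphson from V/F = 0.46:
  V/F = 0.460: g = 0.0206, g' = -0.346 → V/F = 0.520
Converged at V/F = 0.520.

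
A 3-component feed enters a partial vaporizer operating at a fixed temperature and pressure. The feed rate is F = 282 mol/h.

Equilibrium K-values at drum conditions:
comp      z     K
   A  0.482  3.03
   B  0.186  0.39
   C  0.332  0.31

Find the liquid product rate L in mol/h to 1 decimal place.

L = 148.7 mol/h

Material balance + equilibrium reduce to Σ zᵢ(Kᵢ−1)/(1+ψ(Kᵢ−1)) = 0.
Feasibility: ΣzᵢKᵢ = 1.636, Σzᵢ/Kᵢ = 1.707 — both > 1, two phases present.
Iterate (Newton) starting at ψ = 0.64:
  ψ = 0.640: g = -0.1708, g' = -1.069 → ψ = 0.480
  ψ = 0.480: g = -0.0076, g' = -1.001 → ψ = 0.473
Converged at ψ = 0.473.
Then V = ψ·F = 0.4726·282 = 133.3 mol/h and L = F − V = 148.7 mol/h.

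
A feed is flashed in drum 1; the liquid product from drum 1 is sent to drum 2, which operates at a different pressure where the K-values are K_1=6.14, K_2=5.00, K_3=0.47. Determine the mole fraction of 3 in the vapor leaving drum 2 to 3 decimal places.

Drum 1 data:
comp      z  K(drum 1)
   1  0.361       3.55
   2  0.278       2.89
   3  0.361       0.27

y_3 (drum 2) = 0.421

Drum 1:
Newton iteration, ψ₁⁰ = 0.38:
  ψ₁ = 0.380: g = 0.4086, g' = -1.310 → ψ₁ = 0.692
  ψ₁ = 0.692: g = 0.0283, g' = -1.279 → ψ₁ = 0.714
Converged at ψ₁ = 0.714.
Drum-1 compositions:
  1: x = 0.128, y = 0.454
  2: x = 0.118, y = 0.342
  3: x = 0.754, y = 0.203
Drum-2 feed = drum-1 liquid: z₂ = (0.1280, 0.1184, 0.7536).
Drum 2:
Rachford–Rice: g(ψ₂) = Σ zᵢ(Kᵢ−1)/(1+ψ₂(Kᵢ−1)) = 0.
g(0) = ΣzᵢKᵢ − 1 = 0.732 and g(1) = 1 − Σzᵢ/Kᵢ = -0.648, so a root lies in (0, 1).
Newton iteration, ψ₂⁰ = 0.63:
  ψ₂ = 0.630: g = -0.3099, g' = -0.818 → ψ₂ = 0.251
  ψ₂ = 0.251: g = 0.0625, g' = -1.397 → ψ₂ = 0.296
  ψ₂ = 0.296: g = 0.0040, g' = -1.227 → ψ₂ = 0.299
Converged at ψ₂ = 0.299.
  1: x = 0.050, y = 0.310
  2: x = 0.054, y = 0.269
  3: x = 0.896, y = 0.421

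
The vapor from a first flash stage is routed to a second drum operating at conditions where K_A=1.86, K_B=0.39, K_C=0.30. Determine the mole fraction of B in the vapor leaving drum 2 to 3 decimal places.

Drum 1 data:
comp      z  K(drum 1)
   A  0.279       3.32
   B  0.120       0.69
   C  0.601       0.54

Drum 1:
Material balance + equilibrium reduce to Σ zᵢ(Kᵢ−1)/(1+ψ₁(Kᵢ−1)) = 0.
Feasibility: ΣzᵢKᵢ = 1.334, Σzᵢ/Kᵢ = 1.371 — both > 1, two phases present.
Iterate (Newton) starting at ψ₁ = 0.5:
  ψ₁ = 0.500: g = -0.1034, g' = -0.553 → ψ₁ = 0.313
  ψ₁ = 0.313: g = 0.0109, g' = -0.692 → ψ₁ = 0.329
Converged at ψ₁ = 0.329.
Drum-1 compositions:
  A: x = 0.158, y = 0.525
  B: x = 0.134, y = 0.092
  C: x = 0.708, y = 0.382
Drum-2 feed = drum-1 vapor: z₂ = (0.5254, 0.0922, 0.3824).
Drum 2:
Material balance + equilibrium reduce to Σ zᵢ(Kᵢ−1)/(1+ψ₂(Kᵢ−1)) = 0.
Check two-phase: ΣzᵢKᵢ = 1.128 > 1 and Σzᵢ/Kᵢ = 1.794 > 1, so g(0) = 0.128 > 0 and g(1) = -0.794 < 0.
Iterate (Newton) starting at ψ₂ = 0.5:
  ψ₂ = 0.500: g = -0.1767, g' = -0.705 → ψ₂ = 0.249
  ψ₂ = 0.249: g = -0.0184, g' = -0.586 → ψ₂ = 0.218
Converged at ψ₂ = 0.218.
  A: x = 0.443, y = 0.823
  B: x = 0.106, y = 0.041
  C: x = 0.451, y = 0.135

y_B (drum 2) = 0.041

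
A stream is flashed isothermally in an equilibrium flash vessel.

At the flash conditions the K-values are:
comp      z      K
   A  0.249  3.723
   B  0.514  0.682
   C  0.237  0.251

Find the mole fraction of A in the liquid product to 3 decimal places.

x_A = 0.146

Rachford–Rice: g(β) = Σ zᵢ(Kᵢ−1)/(1+β(Kᵢ−1)) = 0.
Feasibility: ΣzᵢKᵢ = 1.337, Σzᵢ/Kᵢ = 1.765 — both > 1, two phases present.
Iterate (Newton) starting at β = 0.5:
  β = 0.500: g = -0.1910, g' = -0.744 → β = 0.243
  β = 0.243: g = 0.0135, g' = -0.928 → β = 0.258
Converged at β = 0.258.
Compositions from xᵢ = zᵢ/(1+β(Kᵢ−1)), yᵢ = Kᵢxᵢ:
  A: x = 0.146, y = 0.544
  B: x = 0.560, y = 0.382
  C: x = 0.294, y = 0.074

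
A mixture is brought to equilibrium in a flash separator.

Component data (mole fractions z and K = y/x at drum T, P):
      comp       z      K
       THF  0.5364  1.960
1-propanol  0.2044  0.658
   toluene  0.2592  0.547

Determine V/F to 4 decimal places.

Rachford–Rice: g(V/F) = Σ zᵢ(Kᵢ−1)/(1+V/F(Kᵢ−1)) = 0.
Check two-phase: ΣzᵢKᵢ = 1.3276 > 1 and Σzᵢ/Kᵢ = 1.0582 > 1, so g(0) = 0.3276 > 0 and g(1) = -0.0582 < 0.
Newton iteration, V/F⁰ = 0.5:
  V/F = 0.5000: g = 0.11181, g' = -0.3494 → V/F = 0.8200
  V/F = 0.8200: g = 0.00416, g' = -0.3356 → V/F = 0.8324
Converged at V/F = 0.8324.

V/F = 0.8324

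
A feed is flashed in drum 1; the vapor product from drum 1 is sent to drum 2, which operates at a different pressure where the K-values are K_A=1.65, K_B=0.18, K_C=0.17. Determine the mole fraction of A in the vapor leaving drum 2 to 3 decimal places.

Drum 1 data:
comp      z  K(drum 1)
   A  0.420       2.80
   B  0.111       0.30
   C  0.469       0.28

y_A (drum 2) = 0.924

Drum 1:
Material balance + equilibrium reduce to Σ zᵢ(Kᵢ−1)/(1+ψ₁(Kᵢ−1)) = 0.
g(0) = ΣzᵢKᵢ − 1 = 0.341 and g(1) = 1 − Σzᵢ/Kᵢ = -1.195, so a root lies in (0, 1).
Iterate (Newton) starting at ψ₁ = 0.5:
  ψ₁ = 0.500: g = -0.2493, g' = -1.099 → ψ₁ = 0.273
  ψ₁ = 0.273: g = -0.0097, g' = -1.071 → ψ₁ = 0.264
Converged at ψ₁ = 0.264.
Drum-1 compositions:
  A: x = 0.285, y = 0.797
  B: x = 0.136, y = 0.041
  C: x = 0.579, y = 0.162
Drum-2 feed = drum-1 vapor: z₂ = (0.7970, 0.0409, 0.1622).
Drum 2:
Let ψ₂ = V/F and solve Σ zᵢ(Kᵢ−1)/(1+ψ₂(Kᵢ−1)) = 0.
Feasibility: ΣzᵢKᵢ = 1.350, Σzᵢ/Kᵢ = 1.664 — both > 1, two phases present.
Newton iteration, ψ₂⁰ = 0.5:
  ψ₂ = 0.500: g = 0.1041, g' = -0.597 → ψ₂ = 0.674
  ψ₂ = 0.674: g = -0.0205, g' = -0.876 → ψ₂ = 0.651
  ψ₂ = 0.651: g = -0.0007, g' = -0.821 → ψ₂ = 0.650
Converged at ψ₂ = 0.650.
  A: x = 0.560, y = 0.924
  B: x = 0.088, y = 0.016
  C: x = 0.352, y = 0.060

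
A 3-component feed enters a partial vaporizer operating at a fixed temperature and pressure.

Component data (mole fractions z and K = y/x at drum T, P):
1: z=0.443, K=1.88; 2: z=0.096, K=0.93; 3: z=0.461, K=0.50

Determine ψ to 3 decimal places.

Newton–Raphson from ψ = 0.5:
  ψ = 0.500: g = -0.0436, g' = -0.371 → ψ = 0.382
Converged at ψ = 0.382.

ψ = 0.382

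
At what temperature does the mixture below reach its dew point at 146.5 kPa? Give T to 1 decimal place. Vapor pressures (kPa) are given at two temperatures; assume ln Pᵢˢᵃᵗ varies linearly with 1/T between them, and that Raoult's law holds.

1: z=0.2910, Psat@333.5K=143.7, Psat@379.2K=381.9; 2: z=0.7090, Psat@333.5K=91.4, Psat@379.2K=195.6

T = 352.5 K

Dew-point temperature: Σzᵢ·P/Pᵢˢᵃᵗ(T) = 1. Interpolate ln Pᵢˢᵃᵗ = aᵢ + bᵢ/T.
  T = 333.5 K: ΣzᵢP/Pᵢˢᵃᵗ = 1.4331
  T = 379.2 K: ΣzᵢP/Pᵢˢᵃᵗ = 0.6427
  T = 356.4 K: ΣzᵢP/Pᵢˢᵃᵗ = 0.9337
  T = 344.9 K: ΣzᵢP/Pᵢˢᵃᵗ = 1.1493
  T = 350.6 K: ΣzᵢP/Pᵢˢᵃᵗ = 1.0350
  T = 353.5 K: ΣzᵢP/Pᵢˢᵃᵗ = 0.9826
Interpolating between 350.6 K and 353.5 K gives T ≈ 352.5 K.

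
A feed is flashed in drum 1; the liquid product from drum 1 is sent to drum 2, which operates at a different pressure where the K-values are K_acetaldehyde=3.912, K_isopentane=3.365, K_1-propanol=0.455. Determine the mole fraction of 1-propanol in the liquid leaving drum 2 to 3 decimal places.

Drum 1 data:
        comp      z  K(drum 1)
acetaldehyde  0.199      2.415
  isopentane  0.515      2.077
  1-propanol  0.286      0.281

Drum 1:
Material balance + equilibrium reduce to Σ zᵢ(Kᵢ−1)/(1+ψ₁(Kᵢ−1)) = 0.
Check two-phase: ΣzᵢKᵢ = 1.631 > 1 and Σzᵢ/Kᵢ = 1.348 > 1, so g(0) = 0.631 > 0 and g(1) = -0.348 < 0.
Iterate (Newton) starting at ψ₁ = 0.34:
  ψ₁ = 0.340: g = 0.3239, g' = -0.761 → ψ₁ = 0.766
  ψ₁ = 0.766: g = -0.0185, g' = -1.003 → ψ₁ = 0.747
Converged at ψ₁ = 0.747.
Drum-1 compositions:
  acetaldehyde: x = 0.097, y = 0.234
  isopentane: x = 0.285, y = 0.593
  1-propanol: x = 0.618, y = 0.174
Drum-2 feed = drum-1 liquid: z₂ = (0.0967, 0.2854, 0.6179).
Drum 2:
Let ψ₂ = V/F and solve Σ zᵢ(Kᵢ−1)/(1+ψ₂(Kᵢ−1)) = 0.
Feasibility: ΣzᵢKᵢ = 1.620, Σzᵢ/Kᵢ = 1.468 — both > 1, two phases present.
Iterate (Newton) starting at ψ₂ = 0.52:
  ψ₂ = 0.520: g = -0.0552, g' = -0.808 → ψ₂ = 0.452
  ψ₂ = 0.452: g = 0.0013, g' = -0.849 → ψ₂ = 0.453
Converged at ψ₂ = 0.453.
  acetaldehyde: x = 0.042, y = 0.163
  isopentane: x = 0.138, y = 0.464
  1-propanol: x = 0.821, y = 0.373

x_1-propanol (drum 2) = 0.821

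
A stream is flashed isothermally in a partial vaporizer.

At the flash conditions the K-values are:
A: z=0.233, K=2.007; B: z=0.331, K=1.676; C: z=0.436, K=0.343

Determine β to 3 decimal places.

Iterate (Newton) starting at β = 0.4:
  β = 0.400: g = -0.0452, g' = -0.560 → β = 0.319
  β = 0.319: g = -0.0009, g' = -0.539 → β = 0.318
Converged at β = 0.318.

β = 0.318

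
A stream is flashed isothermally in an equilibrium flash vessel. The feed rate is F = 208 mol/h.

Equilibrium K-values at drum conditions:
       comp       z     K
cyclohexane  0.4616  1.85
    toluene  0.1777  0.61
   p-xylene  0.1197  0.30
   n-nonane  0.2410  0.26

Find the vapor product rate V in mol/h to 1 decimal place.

V = 23.5 mol/h

Let ψ = V/F and solve Σ zᵢ(Kᵢ−1)/(1+ψ(Kᵢ−1)) = 0.
g(0) = ΣzᵢKᵢ − 1 = 0.0609 and g(1) = 1 − Σzᵢ/Kᵢ = -0.8667, so a root lies in (0, 1).
Newton–Raphson from ψ = 0.5:
  ψ = 0.5000: g = -0.22274, g' = -0.6773 → ψ = 0.1711
  ψ = 0.1711: g = -0.03112, g' = -0.5339 → ψ = 0.1129
  ψ = 0.1129: g = -0.00004, g' = -0.5335 → ψ = 0.1128
Converged at ψ = 0.1128.
Then V = ψ·F = 0.1128·208 = 23.5 mol/h and L = F − V = 184.5 mol/h.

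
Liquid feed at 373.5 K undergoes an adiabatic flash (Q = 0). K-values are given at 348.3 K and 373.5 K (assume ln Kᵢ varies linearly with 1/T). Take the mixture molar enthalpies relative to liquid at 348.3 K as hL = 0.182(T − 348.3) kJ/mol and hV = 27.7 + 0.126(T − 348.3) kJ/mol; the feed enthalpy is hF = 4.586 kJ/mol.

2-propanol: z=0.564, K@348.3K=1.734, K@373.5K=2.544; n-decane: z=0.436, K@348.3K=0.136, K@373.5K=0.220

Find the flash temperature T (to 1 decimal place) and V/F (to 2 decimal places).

T = 352.0 K, V/F = 0.14

Adiabatic flash: solve Rachford–Rice at each trial T, then check hF = ψ·hV(T) + (1−ψ)·hL(T).
  T = 348.3 K: K = (1.734, 0.136), RR gives ψ = 0.059, H_out = 1.628 kJ/mol
  T = 373.5 K: K = (2.544, 0.220), RR gives ψ = 0.441, H_out = 16.172 kJ/mol
  T = 360.9 K: K = (2.114, 0.174), RR gives ψ = 0.292, H_out = 10.174 kJ/mol
  T = 354.6 K: K = (1.918, 0.154), RR gives ψ = 0.192, H_out = 6.400 kJ/mol
  T = 351.5 K: K = (1.826, 0.145), RR gives ψ = 0.132, H_out = 4.213 kJ/mol
  T = 353.1 K: K = (1.873, 0.150), RR gives ψ = 0.164, H_out = 5.375 kJ/mol
Linear interpolation between T = 351.5 (H_out = 4.213) and T = 353.1 (H_out = 5.375) on hF = 4.586 gives T ≈ 352.0 K, at which ψ = 0.14.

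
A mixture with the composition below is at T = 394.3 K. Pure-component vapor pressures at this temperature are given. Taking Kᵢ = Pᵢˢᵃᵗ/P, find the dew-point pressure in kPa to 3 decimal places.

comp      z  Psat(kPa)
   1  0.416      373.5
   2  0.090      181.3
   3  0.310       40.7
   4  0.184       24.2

Pdew = 59.417 kPa

At the dew point ψ → 1, so Σzᵢ/Kᵢ = 1 with Kᵢ = Pᵢˢᵃᵗ/P ⇒ 1/P = Σzᵢ/Pᵢˢᵃᵗ.
1/P = 0.416/373.5 + 0.090/181.3 + 0.310/40.7 + 0.184/24.2 = 0.016830 ⇒ P = 59.417 kPa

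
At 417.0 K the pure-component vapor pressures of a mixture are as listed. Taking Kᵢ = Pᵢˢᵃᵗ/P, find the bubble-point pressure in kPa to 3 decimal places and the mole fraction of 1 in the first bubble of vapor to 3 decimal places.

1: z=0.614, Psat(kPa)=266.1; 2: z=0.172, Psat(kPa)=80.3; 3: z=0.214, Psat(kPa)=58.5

Pbub = 189.716 kPa, y_1 = 0.861

At the bubble point ψ → 0, so ΣzᵢKᵢ = 1 with Kᵢ = Pᵢˢᵃᵗ/P ⇒ P = ΣzᵢPᵢˢᵃᵗ.
P = 0.614·266.1 + 0.172·80.3 + 0.214·58.5 = 189.716 kPa
yᵢ = zᵢPᵢˢᵃᵗ/P ⇒ y_1 = 0.614·266.1/189.716 = 0.861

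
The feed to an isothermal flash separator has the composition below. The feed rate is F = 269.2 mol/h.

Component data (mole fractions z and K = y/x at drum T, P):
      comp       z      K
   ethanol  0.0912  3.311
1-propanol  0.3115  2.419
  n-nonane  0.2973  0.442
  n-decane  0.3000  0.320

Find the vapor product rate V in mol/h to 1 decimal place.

V = 74.0 mol/h

Rachford–Rice: g(ψ) = Σ zᵢ(Kᵢ−1)/(1+ψ(Kᵢ−1)) = 0.
Feasibility: ΣzᵢKᵢ = 1.2829, Σzᵢ/Kᵢ = 1.7664 — both > 1, two phases present.
Iterate (Newton) starting at ψ = 0.39:
  ψ = 0.3900: g = -0.09426, g' = -0.8028 → ψ = 0.2726
  ψ = 0.2726: g = 0.00197, g' = -0.8473 → ψ = 0.2749
Converged at ψ = 0.2749.
Then V = ψ·F = 0.2749·269.2 = 74.0 mol/h and L = F − V = 195.2 mol/h.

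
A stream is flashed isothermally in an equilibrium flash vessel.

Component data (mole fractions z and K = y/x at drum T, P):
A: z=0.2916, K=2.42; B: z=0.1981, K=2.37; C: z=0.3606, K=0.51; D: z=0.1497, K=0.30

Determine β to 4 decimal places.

β = 0.5121

Let β = V/F and solve Σ zᵢ(Kᵢ−1)/(1+β(Kᵢ−1)) = 0.
g(0) = ΣzᵢKᵢ − 1 = 0.4040 and g(1) = 1 − Σzᵢ/Kᵢ = -0.4101, so a root lies in (0, 1).
Newton–Raphson from β = 0.5:
  β = 0.5000: g = 0.00797, g' = -0.6575 → β = 0.5121
Converged at β = 0.5121.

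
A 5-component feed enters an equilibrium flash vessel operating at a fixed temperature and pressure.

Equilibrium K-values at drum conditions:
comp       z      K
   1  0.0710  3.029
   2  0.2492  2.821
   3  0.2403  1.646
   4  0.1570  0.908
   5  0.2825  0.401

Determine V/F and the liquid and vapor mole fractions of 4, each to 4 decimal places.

V/F = 0.8024, x_4 = 0.1695, y_4 = 0.1539

Material balance + equilibrium reduce to Σ zᵢ(Kᵢ−1)/(1+V/F(Kᵢ−1)) = 0.
Feasibility: ΣzᵢKᵢ = 1.5694, Σzᵢ/Kᵢ = 1.1352 — both > 1, two phases present.
Newton–Raphson from V/F = 0.49:
  V/F = 0.4900: g = 0.17532, g' = -0.5667 → V/F = 0.7994
  V/F = 0.7994: g = 0.00183, g' = -0.5979 → V/F = 0.8024
Converged at V/F = 0.8024.
Compositions from xᵢ = zᵢ/(1+V/F(Kᵢ−1)), yᵢ = Kᵢxᵢ:
  1: x = 0.0270, y = 0.0818
  2: x = 0.1012, y = 0.2856
  3: x = 0.1583, y = 0.2605
  4: x = 0.1695, y = 0.1539
  5: x = 0.5440, y = 0.2181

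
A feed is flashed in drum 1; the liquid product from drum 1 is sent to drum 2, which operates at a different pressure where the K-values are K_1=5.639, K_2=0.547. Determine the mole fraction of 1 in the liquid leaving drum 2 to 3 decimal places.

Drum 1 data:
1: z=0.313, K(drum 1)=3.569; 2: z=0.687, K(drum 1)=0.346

x_1 (drum 2) = 0.089

Drum 1:
Let ψ₁ = V/F and solve Σ zᵢ(Kᵢ−1)/(1+ψ₁(Kᵢ−1)) = 0.
g(0) = ΣzᵢKᵢ − 1 = 0.355 and g(1) = 1 − Σzᵢ/Kᵢ = -1.073, so a root lies in (0, 1).
Newton–Raphson from ψ₁ = 0.5:
  ψ₁ = 0.500: g = -0.3156, g' = -1.045 → ψ₁ = 0.198
  ψ₁ = 0.198: g = 0.0171, g' = -1.296 → ψ₁ = 0.211
Converged at ψ₁ = 0.211.
Drum-1 compositions:
  1: x = 0.203, y = 0.724
  2: x = 0.797, y = 0.276
Drum-2 feed = drum-1 liquid: z₂ = (0.2029, 0.7971).
Drum 2:
Let ψ₂ = V/F and solve Σ zᵢ(Kᵢ−1)/(1+ψ₂(Kᵢ−1)) = 0.
Check two-phase: ΣzᵢKᵢ = 1.580 > 1 and Σzᵢ/Kᵢ = 1.493 > 1, so g(0) = 0.580 > 0 and g(1) = -0.493 < 0.
Binary case is linear: z₁(K₁−1)(1+ψ₂(K₂−1)) + z₂(K₂−1)(1+ψ₂(K₁−1)) = 0
⇒ ψ₂ = [z₁(K₁−1)+z₂(K₂−1)] / [−(K₁−1)(K₂−1)] = 0.5803/2.1015 = 0.276
  1: x = 0.089, y = 0.502
  2: x = 0.911, y = 0.498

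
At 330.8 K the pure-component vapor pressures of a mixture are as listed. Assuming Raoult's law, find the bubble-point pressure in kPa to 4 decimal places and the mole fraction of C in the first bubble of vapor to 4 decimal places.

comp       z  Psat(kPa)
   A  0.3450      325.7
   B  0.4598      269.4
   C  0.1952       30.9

Pbub = 242.2683 kPa, y_C = 0.0249

At the bubble point ψ → 0, so ΣzᵢKᵢ = 1 with Kᵢ = Pᵢˢᵃᵗ/P ⇒ P = ΣzᵢPᵢˢᵃᵗ.
P = 0.3450·325.7 + 0.4598·269.4 + 0.1952·30.9 = 242.2683 kPa
yᵢ = zᵢPᵢˢᵃᵗ/P ⇒ y_C = 0.1952·30.9/242.2683 = 0.0249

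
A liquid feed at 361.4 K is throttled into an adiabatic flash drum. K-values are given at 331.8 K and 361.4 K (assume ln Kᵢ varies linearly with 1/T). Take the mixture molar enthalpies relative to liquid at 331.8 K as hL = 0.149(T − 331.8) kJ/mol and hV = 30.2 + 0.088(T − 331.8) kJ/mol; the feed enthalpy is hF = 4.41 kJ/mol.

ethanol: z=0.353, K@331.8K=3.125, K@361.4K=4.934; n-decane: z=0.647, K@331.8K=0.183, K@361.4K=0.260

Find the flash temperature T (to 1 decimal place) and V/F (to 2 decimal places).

Adiabatic flash: solve Rachford–Rice at each trial T, then check hF = ψ·hV(T) + (1−ψ)·hL(T).
  T = 331.8 K: K = (3.125, 0.183), RR gives ψ = 0.128, H_out = 3.853 kJ/mol
  T = 361.4 K: K = (4.934, 0.260), RR gives ψ = 0.313, H_out = 13.285 kJ/mol
  T = 346.6 K: K = (3.965, 0.220), RR gives ψ = 0.234, H_out = 9.067 kJ/mol
  T = 339.2 K: K = (3.529, 0.201), RR gives ψ = 0.186, H_out = 6.635 kJ/mol
  T = 335.5 K: K = (3.323, 0.192), RR gives ψ = 0.158, H_out = 5.297 kJ/mol
  T = 333.6 K: K = (3.220, 0.187), RR gives ψ = 0.143, H_out = 4.570 kJ/mol
Linear interpolation between T = 331.8 (H_out = 3.853) and T = 333.6 (H_out = 4.570) on hF = 4.41 gives T ≈ 333.2 K, at which ψ = 0.14.

T = 333.2 K, V/F = 0.14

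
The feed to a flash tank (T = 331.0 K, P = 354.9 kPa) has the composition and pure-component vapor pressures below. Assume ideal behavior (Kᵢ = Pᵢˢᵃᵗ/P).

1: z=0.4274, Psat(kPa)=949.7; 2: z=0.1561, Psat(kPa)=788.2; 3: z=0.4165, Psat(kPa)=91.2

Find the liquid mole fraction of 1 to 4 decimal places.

Raoult's law: Kᵢ = Pᵢˢᵃᵗ/P = Pᵢˢᵃᵗ/354.9.
  K_1 = 949.7/354.9 = 2.675965, K_2 = 788.2/354.9 = 2.220907, K_3 = 91.2/354.9 = 0.256974
Newton–Raphson from V/F = 0.37:
  V/F = 0.3700: g = 0.14661, g' = -1.0052 → V/F = 0.5159
  V/F = 0.5159: g = -0.00070, g' = -1.0375 → V/F = 0.5152
Converged at V/F = 0.5152.
Compositions from xᵢ = zᵢ/(1+V/F(Kᵢ−1)), yᵢ = Kᵢxᵢ:
  1: x = 0.2294, y = 0.6138
  2: x = 0.0958, y = 0.2128
  3: x = 0.6748, y = 0.1734

x_1 = 0.2294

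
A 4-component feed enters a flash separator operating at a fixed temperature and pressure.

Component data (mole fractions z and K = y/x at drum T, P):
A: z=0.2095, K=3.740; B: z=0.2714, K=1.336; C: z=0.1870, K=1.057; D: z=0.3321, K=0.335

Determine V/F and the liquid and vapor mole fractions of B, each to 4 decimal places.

Material balance + equilibrium reduce to Σ zᵢ(Kᵢ−1)/(1+V/F(Kᵢ−1)) = 0.
Check two-phase: ΣzᵢKᵢ = 1.4550 > 1 and Σzᵢ/Kᵢ = 1.4274 > 1, so g(0) = 0.4550 > 0 and g(1) = -0.4274 < 0.
Iterate (Newton) starting at V/F = 0.5:
  V/F = 0.5000: g = -0.00021, g' = -0.6327 → V/F = 0.4997
Converged at V/F = 0.4997.
Compositions from xᵢ = zᵢ/(1+V/F(Kᵢ−1)), yᵢ = Kᵢxᵢ:
  A: x = 0.0884, y = 0.3307
  B: x = 0.2324, y = 0.3105
  C: x = 0.1818, y = 0.1922
  D: x = 0.4974, y = 0.1666

V/F = 0.4997, x_B = 0.2324, y_B = 0.3105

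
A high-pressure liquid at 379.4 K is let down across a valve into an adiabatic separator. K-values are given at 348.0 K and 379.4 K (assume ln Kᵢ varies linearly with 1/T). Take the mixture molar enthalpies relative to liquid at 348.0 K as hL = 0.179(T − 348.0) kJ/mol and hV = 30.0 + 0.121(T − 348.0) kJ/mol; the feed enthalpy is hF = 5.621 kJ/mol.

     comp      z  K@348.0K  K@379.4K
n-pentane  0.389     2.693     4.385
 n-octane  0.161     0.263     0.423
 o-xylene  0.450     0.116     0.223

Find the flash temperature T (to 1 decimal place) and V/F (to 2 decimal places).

T = 353.5 K, V/F = 0.16

Adiabatic flash: solve Rachford–Rice at each trial T, then check hF = ψ·hV(T) + (1−ψ)·hL(T).
  T = 348.0 K: K = (2.693, 0.263, 0.116), RR gives ψ = 0.099, H_out = 2.972 kJ/mol
  T = 379.4 K: K = (4.385, 0.423, 0.223), RR gives ψ = 0.354, H_out = 15.595 kJ/mol
  T = 363.7 K: K = (3.473, 0.337, 0.163), RR gives ψ = 0.244, H_out = 9.896 kJ/mol
  T = 355.9 K: K = (3.069, 0.299, 0.138), RR gives ψ = 0.179, H_out = 6.697 kJ/mol
  T = 351.9 K: K = (2.875, 0.280, 0.127), RR gives ψ = 0.141, H_out = 4.888 kJ/mol
  T = 353.9 K: K = (2.971, 0.289, 0.132), RR gives ψ = 0.160, H_out = 5.810 kJ/mol
Linear interpolation between T = 351.9 (H_out = 4.888) and T = 353.9 (H_out = 5.810) on hF = 5.621 gives T ≈ 353.5 K, at which ψ = 0.16.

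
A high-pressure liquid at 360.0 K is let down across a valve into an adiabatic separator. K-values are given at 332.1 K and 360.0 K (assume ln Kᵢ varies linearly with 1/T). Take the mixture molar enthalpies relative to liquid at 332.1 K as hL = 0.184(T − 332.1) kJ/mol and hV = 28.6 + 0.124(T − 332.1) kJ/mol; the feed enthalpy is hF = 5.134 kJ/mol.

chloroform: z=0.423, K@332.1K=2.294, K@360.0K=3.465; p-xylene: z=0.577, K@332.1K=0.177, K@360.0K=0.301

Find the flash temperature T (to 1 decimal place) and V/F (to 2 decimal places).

Adiabatic flash: solve Rachford–Rice at each trial T, then check hF = ψ·hV(T) + (1−ψ)·hL(T).
  T = 332.1 K: K = (2.294, 0.177), RR gives ψ = 0.068, H_out = 1.947 kJ/mol
  T = 360.0 K: K = (3.465, 0.301), RR gives ψ = 0.371, H_out = 15.125 kJ/mol
  T = 346.1 K: K = (2.845, 0.234), RR gives ψ = 0.239, H_out = 9.214 kJ/mol
  T = 339.1 K: K = (2.560, 0.204), RR gives ψ = 0.162, H_out = 5.840 kJ/mol
  T = 335.6 K: K = (2.425, 0.190), RR gives ψ = 0.117, H_out = 3.976 kJ/mol
  T = 337.4 K: K = (2.494, 0.197), RR gives ψ = 0.141, H_out = 4.953 kJ/mol
Linear interpolation between T = 337.4 (H_out = 4.953) and T = 339.1 (H_out = 5.840) on hF = 5.134 gives T ≈ 337.7 K, at which ψ = 0.14.

T = 337.7 K, V/F = 0.14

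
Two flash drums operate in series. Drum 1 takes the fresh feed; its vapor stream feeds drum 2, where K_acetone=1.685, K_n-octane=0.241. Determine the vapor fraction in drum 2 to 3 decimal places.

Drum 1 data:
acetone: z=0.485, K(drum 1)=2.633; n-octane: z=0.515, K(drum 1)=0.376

Drum 1:
Let ψ₁ = V/F and solve Σ zᵢ(Kᵢ−1)/(1+ψ₁(Kᵢ−1)) = 0.
Check two-phase: ΣzᵢKᵢ = 1.471 > 1 and Σzᵢ/Kᵢ = 1.554 > 1, so g(0) = 0.471 > 0 and g(1) = -0.554 < 0.
Binary case is linear: z₁(K₁−1)(1+ψ₁(K₂−1)) + z₂(K₂−1)(1+ψ₁(K₁−1)) = 0
⇒ ψ₁ = [z₁(K₁−1)+z₂(K₂−1)] / [−(K₁−1)(K₂−1)] = 0.4706/1.0190 = 0.462
Drum-1 compositions:
  acetone: x = 0.276, y = 0.728
  n-octane: x = 0.724, y = 0.272
Drum-2 feed = drum-1 vapor: z₂ = (0.7280, 0.2720).
Drum 2:
Binary case is linear: z₁(K₁−1)(1+ψ₂(K₂−1)) + z₂(K₂−1)(1+ψ₂(K₁−1)) = 0
⇒ ψ₂ = [z₁(K₁−1)+z₂(K₂−1)] / [−(K₁−1)(K₂−1)] = 0.2922/0.5199 = 0.562
  acetone: x = 0.526, y = 0.886
  n-octane: x = 0.474, y = 0.114

V/F (drum 2) = 0.562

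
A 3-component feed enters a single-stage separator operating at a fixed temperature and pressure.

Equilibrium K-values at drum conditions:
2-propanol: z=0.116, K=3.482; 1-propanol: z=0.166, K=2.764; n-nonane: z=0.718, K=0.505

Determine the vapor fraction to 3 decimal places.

Rachford–Rice: g(ψ) = Σ zᵢ(Kᵢ−1)/(1+ψ(Kᵢ−1)) = 0.
Check two-phase: ΣzᵢKᵢ = 1.225 > 1 and Σzᵢ/Kᵢ = 1.515 > 1, so g(0) = 0.225 > 0 and g(1) = -0.515 < 0.
Newton iteration, ψ⁰ = 0.31:
  ψ = 0.310: g = -0.0678, g' = -0.690 → ψ = 0.212
  ψ = 0.212: g = 0.0050, g' = -0.801 → ψ = 0.218
Converged at ψ = 0.218.

ψ = 0.218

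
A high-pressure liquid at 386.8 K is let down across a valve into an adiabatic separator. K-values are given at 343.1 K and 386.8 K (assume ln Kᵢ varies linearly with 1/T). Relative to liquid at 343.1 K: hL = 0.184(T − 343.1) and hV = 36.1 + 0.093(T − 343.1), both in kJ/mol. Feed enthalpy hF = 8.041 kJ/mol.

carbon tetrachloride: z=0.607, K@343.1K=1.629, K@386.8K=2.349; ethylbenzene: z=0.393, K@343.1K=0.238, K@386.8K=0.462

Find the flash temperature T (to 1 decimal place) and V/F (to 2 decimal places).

Adiabatic flash: solve Rachford–Rice at each trial T, then check hF = ψ·hV(T) + (1−ψ)·hL(T).
  T = 343.1 K: K = (1.629, 0.238), RR gives ψ = 0.172, H_out = 6.201 kJ/mol
  T = 386.8 K: K = (2.349, 0.462), RR gives ψ = 0.837, H_out = 34.926 kJ/mol
  T = 365.0 K: K = (1.979, 0.339), RR gives ψ = 0.516, H_out = 21.629 kJ/mol
  T = 354.1 K: K = (1.801, 0.286), RR gives ψ = 0.359, H_out = 14.637 kJ/mol
  T = 348.6 K: K = (1.714, 0.261), RR gives ψ = 0.271, H_out = 10.674 kJ/mol
  T = 345.9 K: K = (1.672, 0.250), RR gives ψ = 0.224, H_out = 8.556 kJ/mol
  T = 344.5 K: K = (1.651, 0.244), RR gives ψ = 0.199, H_out = 7.401 kJ/mol
Linear interpolation between T = 344.5 (H_out = 7.401) and T = 345.9 (H_out = 8.556) on hF = 8.041 gives T ≈ 345.3 K, at which ψ = 0.21.

T = 345.3 K, V/F = 0.21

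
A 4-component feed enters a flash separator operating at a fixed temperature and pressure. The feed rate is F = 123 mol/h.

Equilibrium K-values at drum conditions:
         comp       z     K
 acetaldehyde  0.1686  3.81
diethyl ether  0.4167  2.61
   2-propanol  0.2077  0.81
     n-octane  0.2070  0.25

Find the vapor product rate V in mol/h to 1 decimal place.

V = 98.9 mol/h

Let β = V/F and solve Σ zᵢ(Kᵢ−1)/(1+β(Kᵢ−1)) = 0.
Check two-phase: ΣzᵢKᵢ = 1.9499 > 1 and Σzᵢ/Kᵢ = 1.2883 > 1, so g(0) = 0.9499 > 0 and g(1) = -0.2883 < 0.
Iterate (Newton) starting at β = 0.5:
  β = 0.5000: g = 0.27667, g' = -0.8689 → β = 0.8184
  β = 0.8184: g = -0.01568, g' = -1.1146 → β = 0.8043
  β = 0.8043: g = -0.00024, g' = -1.0805 → β = 0.8041
Converged at β = 0.8041.
Then V = β·F = 0.8041·123 = 98.9 mol/h and L = F − V = 24.1 mol/h.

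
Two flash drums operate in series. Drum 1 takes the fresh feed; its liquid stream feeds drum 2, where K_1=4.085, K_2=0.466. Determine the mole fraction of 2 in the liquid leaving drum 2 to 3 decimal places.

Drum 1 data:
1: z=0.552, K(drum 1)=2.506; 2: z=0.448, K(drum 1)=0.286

x_2 (drum 2) = 0.852

Drum 1:
Binary case is linear: z₁(K₁−1)(1+ψ₁(K₂−1)) + z₂(K₂−1)(1+ψ₁(K₁−1)) = 0
⇒ ψ₁ = [z₁(K₁−1)+z₂(K₂−1)] / [−(K₁−1)(K₂−1)] = 0.5114/1.0753 = 0.476
Drum-1 compositions:
  1: x = 0.322, y = 0.806
  2: x = 0.678, y = 0.194
Drum-2 feed = drum-1 liquid: z₂ = (0.3216, 0.6784).
Drum 2:
Binary case is linear: z₁(K₁−1)(1+ψ₂(K₂−1)) + z₂(K₂−1)(1+ψ₂(K₁−1)) = 0
⇒ ψ₂ = [z₁(K₁−1)+z₂(K₂−1)] / [−(K₁−1)(K₂−1)] = 0.6299/1.6474 = 0.382
  1: x = 0.148, y = 0.603
  2: x = 0.852, y = 0.397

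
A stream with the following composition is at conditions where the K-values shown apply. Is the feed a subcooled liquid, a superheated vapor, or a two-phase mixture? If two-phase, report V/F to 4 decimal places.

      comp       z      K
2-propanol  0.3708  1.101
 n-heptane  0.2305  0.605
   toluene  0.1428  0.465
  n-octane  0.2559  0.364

ΣzᵢKᵢ = 0.7073; Σzᵢ/Kᵢ = 1.7279.
Since ΣzᵢKᵢ < 1 the mixture is below its bubble point — single liquid phase.

subcooled liquid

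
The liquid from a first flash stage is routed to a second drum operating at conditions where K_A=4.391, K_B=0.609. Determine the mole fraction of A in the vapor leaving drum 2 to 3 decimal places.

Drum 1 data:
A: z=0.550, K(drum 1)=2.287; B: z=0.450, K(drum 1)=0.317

y_A (drum 2) = 0.454

Drum 1:
Material balance + equilibrium reduce to Σ zᵢ(Kᵢ−1)/(1+ψ₁(Kᵢ−1)) = 0.
Feasibility: ΣzᵢKᵢ = 1.401, Σzᵢ/Kᵢ = 1.660 — both > 1, two phases present.
Newton–Raphson from ψ₁ = 0.5:
  ψ₁ = 0.500: g = -0.0360, g' = -0.821 → ψ₁ = 0.456
Converged at ψ₁ = 0.456.
Drum-1 compositions:
  A: x = 0.347, y = 0.793
  B: x = 0.653, y = 0.207
Drum-2 feed = drum-1 liquid: z₂ = (0.3467, 0.6533).
Drum 2:
Let ψ₂ = V/F and solve Σ zᵢ(Kᵢ−1)/(1+ψ₂(Kᵢ−1)) = 0.
Feasibility: ΣzᵢKᵢ = 1.920, Σzᵢ/Kᵢ = 1.152 — both > 1, two phases present.
Iterate (Newton) starting at ψ₂ = 0.54:
  ψ₂ = 0.540: g = 0.0915, g' = -0.658 → ψ₂ = 0.679
  ψ₂ = 0.679: g = 0.0082, g' = -0.551 → ψ₂ = 0.694
Converged at ψ₂ = 0.694.
  A: x = 0.103, y = 0.454
  B: x = 0.897, y = 0.546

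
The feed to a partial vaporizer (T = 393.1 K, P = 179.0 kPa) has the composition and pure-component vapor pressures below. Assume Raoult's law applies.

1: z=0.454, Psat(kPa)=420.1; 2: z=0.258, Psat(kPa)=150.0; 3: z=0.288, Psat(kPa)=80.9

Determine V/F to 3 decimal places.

V/F = 0.725

Raoult's law: Kᵢ = Pᵢˢᵃᵗ/P = Pᵢˢᵃᵗ/179.0.
  K_1 = 420.1/179.0 = 2.34693, K_2 = 150.0/179.0 = 0.83799, K_3 = 80.9/179.0 = 0.45196
Rachford–Rice: g(V/F) = Σ zᵢ(Kᵢ−1)/(1+V/F(Kᵢ−1)) = 0.
Feasibility: ΣzᵢKᵢ = 1.412, Σzᵢ/Kᵢ = 1.139 — both > 1, two phases present.
Iterate (Newton) starting at V/F = 0.53:
  V/F = 0.530: g = 0.0886, g' = -0.460 → V/F = 0.723
  V/F = 0.723: g = 0.0013, g' = -0.457 → V/F = 0.725
Converged at V/F = 0.725.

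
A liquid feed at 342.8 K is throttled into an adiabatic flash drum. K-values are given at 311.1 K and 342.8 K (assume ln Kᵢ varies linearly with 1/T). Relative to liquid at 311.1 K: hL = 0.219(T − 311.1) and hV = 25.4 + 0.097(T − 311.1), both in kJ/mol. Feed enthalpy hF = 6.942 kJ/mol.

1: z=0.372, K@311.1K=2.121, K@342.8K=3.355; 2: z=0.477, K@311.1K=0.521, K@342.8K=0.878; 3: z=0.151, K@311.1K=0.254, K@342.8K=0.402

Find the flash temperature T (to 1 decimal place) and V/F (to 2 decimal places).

Adiabatic flash: solve Rachford–Rice at each trial T, then check hF = ψ·hV(T) + (1−ψ)·hL(T).
  T = 311.1 K: K = (2.121, 0.521, 0.254), RR gives ψ = 0.122, H_out = 3.110 kJ/mol
  T = 342.8 K: K = (3.355, 0.878, 0.402), RR gives ψ = 0.941, H_out = 27.212 kJ/mol
  T = 327.0 K: K = (2.699, 0.686, 0.323), RR gives ψ = 0.517, H_out = 15.621 kJ/mol
  T = 319.1 K: K = (2.402, 0.600, 0.288), RR gives ψ = 0.323, H_out = 9.651 kJ/mol
  T = 315.1 K: K = (2.259, 0.560, 0.271), RR gives ψ = 0.225, H_out = 6.482 kJ/mol
  T = 317.1 K: K = (2.330, 0.580, 0.279), RR gives ψ = 0.275, H_out = 8.086 kJ/mol
Linear interpolation between T = 315.1 (H_out = 6.482) and T = 317.1 (H_out = 8.086) on hF = 6.942 gives T ≈ 315.7 K, at which ψ = 0.24.

T = 315.7 K, V/F = 0.24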